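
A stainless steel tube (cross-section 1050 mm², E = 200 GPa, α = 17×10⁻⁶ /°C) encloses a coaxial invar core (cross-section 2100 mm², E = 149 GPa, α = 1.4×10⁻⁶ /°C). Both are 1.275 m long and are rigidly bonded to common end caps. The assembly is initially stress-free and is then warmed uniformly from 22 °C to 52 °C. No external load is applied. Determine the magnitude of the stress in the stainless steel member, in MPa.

Both members must finish at the same length. With the larger α, the stainless steel tends to over-expand; the plates restrain it, putting the stainless steel in compression and the invar in tension. With no external load the two internal forces are equal and opposite, magnitude P.
Compatibility of the two members (thermal + elastic change equal): (α₁ − α₂)ΔT = P·[1/(A₁E₁) + 1/(A₂E₂)].
|α₁ − α₂|·ΔT = 15.6×10⁻⁶ × 30 = 0.000468.
1/(A₁E₁) + 1/(A₂E₂) = 1/(1050×200×10³) + 1/(2100×149×10³) = 7.958×10⁻⁹ N⁻¹.
P = 0.000468 / 7.958×10⁻⁹ = 58810 N = 58.81 kN.
σ_{stainless steel} = P/A₁ = 58810/1050 = 56.01 MPa, compressive.

σ ≈ 56 MPa (compressive)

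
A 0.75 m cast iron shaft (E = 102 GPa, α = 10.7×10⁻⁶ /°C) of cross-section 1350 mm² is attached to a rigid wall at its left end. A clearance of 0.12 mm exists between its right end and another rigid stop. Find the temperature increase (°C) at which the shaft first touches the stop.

The gap closes when αΔT L = 0.12 mm, since the shaft is still unstressed at that instant.
So ΔT = g/(αL) = 0.12/(10.7×10⁻⁶ × 750) = 14.95 °C.

ΔT ≈ 15 °C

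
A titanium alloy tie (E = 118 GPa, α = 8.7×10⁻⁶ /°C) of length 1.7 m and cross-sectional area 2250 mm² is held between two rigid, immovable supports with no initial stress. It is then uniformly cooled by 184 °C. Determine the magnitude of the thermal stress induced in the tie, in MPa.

σ ≈ 189 MPa (tensile)

The supports are rigid, so the total axial strain is zero. The restrained thermal strain is ε = αΔT = 8.7×10⁻⁶ × 184 = 1600.8×10⁻⁶.
The stress required to suppress this strain is σ = Eε = 118×10³ × 1600.8×10⁻⁶ = 188.9 MPa, tensile since the tie is trying to contract.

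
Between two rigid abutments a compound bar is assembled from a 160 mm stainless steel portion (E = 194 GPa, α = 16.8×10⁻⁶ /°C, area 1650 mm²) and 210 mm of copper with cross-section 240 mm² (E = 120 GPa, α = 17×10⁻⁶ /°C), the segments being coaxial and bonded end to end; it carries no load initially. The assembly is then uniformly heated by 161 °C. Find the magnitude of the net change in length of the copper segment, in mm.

With the walls removed the bar would change length by δ_free = Σ αᵢΔT Lᵢ = 16.8×10⁻⁶×161×160 + 17×10⁻⁶×161×210 = 1.008 mm.
The rigid supports impose zero overall length change; the single axial force P common to all segments must satisfy P Σ Lᵢ/(AᵢEᵢ) = δ_free.
Σ Lᵢ/(AᵢEᵢ) = 160/(1650×194×10³) + 210/(240×120×10³) = 7.792×10⁻⁶ mm/N.
Hence P = δ_free / Σ(L/AE) = 1.008/7.792×10⁻⁶ = 129.3 kN (compressive).
For the copper segment, free thermal change = 17×10⁻⁶×161×210 = 0.5748 mm and elastic change from P = 129300×210/(240×120×10³) = 0.9429 mm; these oppose, so the net change is 0.368 mm (segment shortens).

|ΔL| ≈ 0.368 mm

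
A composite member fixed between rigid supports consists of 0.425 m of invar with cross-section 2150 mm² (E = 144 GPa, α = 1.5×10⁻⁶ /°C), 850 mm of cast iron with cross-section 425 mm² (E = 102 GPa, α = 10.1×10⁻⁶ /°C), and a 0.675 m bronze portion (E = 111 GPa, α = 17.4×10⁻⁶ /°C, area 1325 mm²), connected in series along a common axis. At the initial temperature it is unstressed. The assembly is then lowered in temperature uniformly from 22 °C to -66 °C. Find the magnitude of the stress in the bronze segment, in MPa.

Free thermal contraction of the whole bar: Σ αᵢΔT Lᵢ = 1.5×10⁻⁶×88×425 + 10.1×10⁻⁶×88×850 + 17.4×10⁻⁶×88×675 = 1.845 mm.
Since the ends are fixed, an axial force P builds up, equal in every segment, with P · Σ Lᵢ/(AᵢEᵢ) = δ_free.
Σ Lᵢ/(AᵢEᵢ) = 425/(2150×144×10³) + 850/(425×102×10³) + 675/(1325×111×10³) = 2.557×10⁻⁵ mm/N.
Hence P = δ_free / Σ(L/AE) = 1.845/2.557×10⁻⁵ = 72.16 kN (tensile).
σ_{bronze} = P / A = 72160 / 1325 = 54.46 MPa.

σ ≈ 54.5 MPa (tensile)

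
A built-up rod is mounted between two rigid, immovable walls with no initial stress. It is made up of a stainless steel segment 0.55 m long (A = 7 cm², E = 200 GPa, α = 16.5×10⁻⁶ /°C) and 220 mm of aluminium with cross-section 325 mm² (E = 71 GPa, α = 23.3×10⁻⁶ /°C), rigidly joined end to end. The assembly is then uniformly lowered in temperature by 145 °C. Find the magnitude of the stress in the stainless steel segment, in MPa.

If the supports were absent, the total length change would be Σ αᵢΔT Lᵢ = 16.5×10⁻⁶×145×550 + 23.3×10⁻⁶×145×220 = 2.059 mm.
The walls prevent any net length change, so an axial force P (same in every segment) develops. Compatibility: P · Σ Lᵢ/(AᵢEᵢ) = δ_free.
Σ Lᵢ/(AᵢEᵢ) = 550/(700×200×10³) + 220/(325×71×10³) = 1.346×10⁻⁵ mm/N.
Hence P = δ_free / Σ(L/AE) = 2.059/1.346×10⁻⁵ = 153 kN (tensile).
σ_{stainless steel} = P / A = 153000 / 700 = 218.5 MPa.

σ ≈ 219 MPa (tensile)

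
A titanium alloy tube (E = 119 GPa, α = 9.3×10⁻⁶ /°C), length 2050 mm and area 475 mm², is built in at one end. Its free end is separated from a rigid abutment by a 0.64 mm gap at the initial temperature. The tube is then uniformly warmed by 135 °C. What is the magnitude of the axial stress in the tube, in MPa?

σ ≈ 112 MPa (compressive)

Free thermal elongation = αΔT L = 9.3×10⁻⁶ × 135 × 2050 = 2.574 mm.
After closing the 0.64 mm clearance, 2.574 − 0.64 = 1.934 mm of expansion remains to be suppressed by the wall.
Compatibility: PL/(AE) = 1.934 mm, so σ = P/A = E × (1.934/2050) = 112.3 MPa.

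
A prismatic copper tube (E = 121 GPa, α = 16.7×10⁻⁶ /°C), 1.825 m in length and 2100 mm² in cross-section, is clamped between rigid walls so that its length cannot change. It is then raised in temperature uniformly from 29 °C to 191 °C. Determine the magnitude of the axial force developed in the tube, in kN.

P ≈ 687 kN (compressive)

The ends cannot move, so σ = EαΔT = 121×10³ × 16.7×10⁻⁶ × 162 = 327.4 MPa.
Axial force P = σA = 327.4 × 2100 = 687400 N = 687.4 kN, compressive.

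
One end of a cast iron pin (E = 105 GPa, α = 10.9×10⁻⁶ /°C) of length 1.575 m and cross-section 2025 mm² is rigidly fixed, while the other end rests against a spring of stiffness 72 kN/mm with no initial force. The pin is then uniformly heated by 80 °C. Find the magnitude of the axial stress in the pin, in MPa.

σ ≈ 31.8 MPa (compressive)

If the spring were absent the pin would lengthen by αΔT L = 10.9×10⁻⁶ × 80 × 1575 = 1.373 mm.
Let P be the compressive force at the spring. The pin shortens elastically by PL/(AE) and the spring compresses by P/k; together these equal δ_free.
P [ L/(AE) + 1/k ] = δ_free → P [ 1575/(2025×105×10³) + 1/(72×10³) ] = 1.373.
P = 1.373 / 2.13×10⁻⁵ = 64490 N.
σ = P/A = 64490/2025 = 31.85 MPa.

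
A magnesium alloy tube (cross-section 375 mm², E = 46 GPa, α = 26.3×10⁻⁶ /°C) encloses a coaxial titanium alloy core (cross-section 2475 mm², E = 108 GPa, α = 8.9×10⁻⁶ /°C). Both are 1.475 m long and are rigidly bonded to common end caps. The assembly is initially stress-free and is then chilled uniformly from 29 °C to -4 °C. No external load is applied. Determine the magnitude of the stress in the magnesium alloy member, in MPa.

σ ≈ 24.8 MPa (tensile)

Equilibrium of a rigid end plate with no external load gives equal and opposite internal forces ±P in the two members. Since α_{magnesium alloy} > α_{titanium alloy}, cooling drives the magnesium alloy into tension and the titanium alloy into compression.
Setting the final lengths equal and cancelling L: (α₁ − α₂)ΔT = P/(A₁E₁) + P/(A₂E₂).
|α₁ − α₂|·ΔT = 17.4×10⁻⁶ × 33 = 0.0005742.
1/(A₁E₁) + 1/(A₂E₂) = 1/(375×46×10³) + 1/(2475×108×10³) = 6.171×10⁻⁸ N⁻¹.
So P = 0.0005742 / 6.171×10⁻⁸ = 9.304 kN.
σ_{magnesium alloy} = P/A₁ = 9304/375 = 24.81 MPa, tensile.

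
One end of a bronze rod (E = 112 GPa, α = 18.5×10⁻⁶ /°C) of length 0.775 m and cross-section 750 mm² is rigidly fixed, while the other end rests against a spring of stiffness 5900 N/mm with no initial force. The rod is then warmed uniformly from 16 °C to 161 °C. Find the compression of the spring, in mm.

δ ≈ 1.97 mm

Free thermal expansion: δ_free = αΔT L = 18.5×10⁻⁶ × 145 × 775 = 2.079 mm.
With a force P in the spring, the elastic change of the rod is PL/(AE) and that of the spring is P/k; compatibility requires their sum to equal δ_free.
So P = δ_free / [L/(AE) + 1/k] = 2.079 / [ 775/(750×112×10³) + 1/(5900) ].
P = 2.079 / 0.0001787 = 11630 N.
Spring compression = P/k = 11630/(5900) = 1.972 mm.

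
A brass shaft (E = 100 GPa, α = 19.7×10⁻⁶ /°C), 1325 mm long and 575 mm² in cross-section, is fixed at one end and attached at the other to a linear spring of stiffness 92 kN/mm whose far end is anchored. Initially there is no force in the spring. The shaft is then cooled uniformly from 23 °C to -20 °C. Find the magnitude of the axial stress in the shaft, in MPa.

Free thermal contraction: δ_free = αΔT L = 19.7×10⁻⁶ × 43 × 1325 = 1.122 mm.
Let P be the tensile force in the spring. The shaft extends elastically by PL/(AE) and the spring stretches by P/k; together these equal δ_free.
So P = δ_free / [L/(AE) + 1/k] = 1.122 / [ 1325/(575×100×10³) + 1/(92×10³) ].
P = 1.122 / 3.391×10⁻⁵ = 33100 N.
σ = P/A = 33100/575 = 57.56 MPa.

σ ≈ 57.6 MPa (tensile)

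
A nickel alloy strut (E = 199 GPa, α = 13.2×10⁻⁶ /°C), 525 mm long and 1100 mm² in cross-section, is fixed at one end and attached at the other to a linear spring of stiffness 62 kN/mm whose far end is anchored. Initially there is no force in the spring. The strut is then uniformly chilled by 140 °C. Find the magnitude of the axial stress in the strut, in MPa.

σ ≈ 47.6 MPa (tensile)

If the spring were absent the strut would shorten by αΔT L = 13.2×10⁻⁶ × 140 × 525 = 0.9702 mm.
With a force P in the spring, the elastic change of the strut is PL/(AE) and that of the spring is P/k; compatibility requires their sum to equal δ_free.
P [ L/(AE) + 1/k ] = δ_free → P [ 525/(1100×199×10³) + 1/(62×10³) ] = 0.9702.
P = 0.9702 / 1.853×10⁻⁵ = 52370 N.
σ = P/A = 52370/1100 = 47.61 MPa.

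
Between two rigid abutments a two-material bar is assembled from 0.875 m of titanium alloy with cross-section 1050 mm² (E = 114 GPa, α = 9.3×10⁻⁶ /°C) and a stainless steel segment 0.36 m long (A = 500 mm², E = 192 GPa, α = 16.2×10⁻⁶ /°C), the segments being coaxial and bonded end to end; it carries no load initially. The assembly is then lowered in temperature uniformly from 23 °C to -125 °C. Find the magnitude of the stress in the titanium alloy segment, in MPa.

If the supports were absent, the total length change would be Σ αᵢΔT Lᵢ = 9.3×10⁻⁶×148×875 + 16.2×10⁻⁶×148×360 = 2.067 mm.
Since the ends are fixed, an axial force P builds up, equal in every segment, with P · Σ Lᵢ/(AᵢEᵢ) = δ_free.
The series flexibility is Σ Lᵢ/(AᵢEᵢ) = 875/(1050×114×10³) + 360/(500×192×10³) = 1.106×10⁻⁵ mm/N.
P = 2.067 / 1.106×10⁻⁵ = 186900 N = 186.9 kN, tensile.
σ_{titanium alloy} = P / A = 186900 / 1050 = 178 MPa.

σ ≈ 178 MPa (tensile)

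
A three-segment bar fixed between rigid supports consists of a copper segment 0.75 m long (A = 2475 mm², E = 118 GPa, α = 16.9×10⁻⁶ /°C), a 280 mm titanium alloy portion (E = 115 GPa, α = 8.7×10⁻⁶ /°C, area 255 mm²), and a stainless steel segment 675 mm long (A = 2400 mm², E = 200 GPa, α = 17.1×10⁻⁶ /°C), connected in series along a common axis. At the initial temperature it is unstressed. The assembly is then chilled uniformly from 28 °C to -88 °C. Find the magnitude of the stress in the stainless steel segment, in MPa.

σ ≈ 95.3 MPa (tensile)

With the walls removed the bar would change length by δ_free = Σ αᵢΔT Lᵢ = 16.9×10⁻⁶×116×750 + 8.7×10⁻⁶×116×280 + 17.1×10⁻⁶×116×675 = 3.092 mm.
The rigid supports impose zero overall length change; the single axial force P common to all segments must satisfy P Σ Lᵢ/(AᵢEᵢ) = δ_free.
The series flexibility is Σ Lᵢ/(AᵢEᵢ) = 750/(2475×118×10³) + 280/(255×115×10³) + 675/(2400×200×10³) = 1.352×10⁻⁵ mm/N.
P = 3.092 / 1.352×10⁻⁵ = 228600 N = 228.6 kN, tensile.
σ_{stainless steel} = P / A = 228600 / 2400 = 95.27 MPa.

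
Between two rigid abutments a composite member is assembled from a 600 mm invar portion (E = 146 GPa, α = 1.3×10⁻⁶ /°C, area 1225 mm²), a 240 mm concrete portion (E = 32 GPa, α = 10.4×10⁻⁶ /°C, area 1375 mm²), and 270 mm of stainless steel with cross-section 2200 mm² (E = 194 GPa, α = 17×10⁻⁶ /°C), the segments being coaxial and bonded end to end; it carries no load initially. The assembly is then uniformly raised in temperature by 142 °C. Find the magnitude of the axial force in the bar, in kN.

With the walls removed the bar would change length by δ_free = Σ αᵢΔT Lᵢ = 1.3×10⁻⁶×142×600 + 10.4×10⁻⁶×142×240 + 17×10⁻⁶×142×270 = 1.117 mm.
The rigid supports impose zero overall length change; the single axial force P common to all segments must satisfy P Σ Lᵢ/(AᵢEᵢ) = δ_free.
The series flexibility is Σ Lᵢ/(AᵢEᵢ) = 600/(1225×146×10³) + 240/(1375×32×10³) + 270/(2200×194×10³) = 9.442×10⁻⁶ mm/N.
P = 1.117 / 9.442×10⁻⁶ = 118300 N = 118.3 kN, compressive.

P ≈ 118 kN (compressive)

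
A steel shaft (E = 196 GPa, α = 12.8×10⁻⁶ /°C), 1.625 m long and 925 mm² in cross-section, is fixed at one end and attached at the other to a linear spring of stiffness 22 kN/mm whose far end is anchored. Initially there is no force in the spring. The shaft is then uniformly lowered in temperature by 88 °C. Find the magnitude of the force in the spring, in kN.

P ≈ 33.6 kN

Free thermal contraction: δ_free = αΔT L = 12.8×10⁻⁶ × 88 × 1625 = 1.83 mm.
With a force P in the spring, the elastic change of the shaft is PL/(AE) and that of the spring is P/k; compatibility requires their sum to equal δ_free.
So P = δ_free / [L/(AE) + 1/k] = 1.83 / [ 1625/(925×196×10³) + 1/(22×10³) ].
P = 1.83 / 5.442×10⁻⁵ = 33640 N.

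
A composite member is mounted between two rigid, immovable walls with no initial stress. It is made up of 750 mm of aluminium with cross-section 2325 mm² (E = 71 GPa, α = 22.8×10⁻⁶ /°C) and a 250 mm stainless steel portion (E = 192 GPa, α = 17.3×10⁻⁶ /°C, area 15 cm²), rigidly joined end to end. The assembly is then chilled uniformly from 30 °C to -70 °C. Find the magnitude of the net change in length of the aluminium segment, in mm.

|ΔL| ≈ 0.0888 mm

If the supports were absent, the total length change would be Σ αᵢΔT Lᵢ = 22.8×10⁻⁶×100×750 + 17.3×10⁻⁶×100×250 = 2.143 mm.
The walls prevent any net length change, so an axial force P (same in every segment) develops. Compatibility: P · Σ Lᵢ/(AᵢEᵢ) = δ_free.
The series flexibility is Σ Lᵢ/(AᵢEᵢ) = 750/(2325×71×10³) + 250/(1500×192×10³) = 5.411×10⁻⁶ mm/N.
P = 2.143 / 5.411×10⁻⁶ = 395900 N = 395.9 kN, tensile.
For the aluminium segment, free thermal change = 22.8×10⁻⁶×100×750 = 1.71 mm and elastic change from P = 395900×750/(2325×71×10³) = 1.799 mm; these oppose, so the net change is 0.0888 mm (segment lengthens).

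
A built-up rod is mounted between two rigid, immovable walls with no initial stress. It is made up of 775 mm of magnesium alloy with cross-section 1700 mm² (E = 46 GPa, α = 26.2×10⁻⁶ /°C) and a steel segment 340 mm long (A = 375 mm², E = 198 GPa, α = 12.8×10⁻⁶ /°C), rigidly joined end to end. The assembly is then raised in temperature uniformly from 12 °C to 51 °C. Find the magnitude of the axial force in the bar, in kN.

If the supports were absent, the total length change would be Σ αᵢΔT Lᵢ = 26.2×10⁻⁶×39×775 + 12.8×10⁻⁶×39×340 = 0.9616 mm.
The rigid supports impose zero overall length change; the single axial force P common to all segments must satisfy P Σ Lᵢ/(AᵢEᵢ) = δ_free.
The series flexibility is Σ Lᵢ/(AᵢEᵢ) = 775/(1700×46×10³) + 340/(375×198×10³) = 1.449×10⁻⁵ mm/N.
P = 0.9616 / 1.449×10⁻⁵ = 66370 N = 66.37 kN, compressive.

P ≈ 66.4 kN (compressive)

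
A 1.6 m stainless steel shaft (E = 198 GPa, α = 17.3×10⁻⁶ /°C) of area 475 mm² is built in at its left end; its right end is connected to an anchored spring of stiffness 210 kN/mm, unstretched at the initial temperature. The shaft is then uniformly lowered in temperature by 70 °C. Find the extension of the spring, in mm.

If the spring were absent the shaft would shorten by αΔT L = 17.3×10⁻⁶ × 70 × 1600 = 1.938 mm.
With a force P in the spring, the elastic change of the shaft is PL/(AE) and that of the spring is P/k; compatibility requires their sum to equal δ_free.
So P = δ_free / [L/(AE) + 1/k] = 1.938 / [ 1600/(475×198×10³) + 1/(210×10³) ].
P = 1.938 / 2.177×10⁻⁵ = 88990 N.
Spring extension = P/k = 88990/(210×10³) = 0.4237 mm.

δ ≈ 0.424 mm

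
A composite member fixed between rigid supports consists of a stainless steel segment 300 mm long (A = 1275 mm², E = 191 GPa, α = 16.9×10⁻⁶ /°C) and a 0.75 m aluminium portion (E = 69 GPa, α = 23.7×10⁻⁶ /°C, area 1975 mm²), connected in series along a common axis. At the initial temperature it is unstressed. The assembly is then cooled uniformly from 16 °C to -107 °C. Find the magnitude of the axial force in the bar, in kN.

With the walls removed the bar would change length by δ_free = Σ αᵢΔT Lᵢ = 16.9×10⁻⁶×123×300 + 23.7×10⁻⁶×123×750 = 2.81 mm.
The rigid supports impose zero overall length change; the single axial force P common to all segments must satisfy P Σ Lᵢ/(AᵢEᵢ) = δ_free.
Σ Lᵢ/(AᵢEᵢ) = 300/(1275×191×10³) + 750/(1975×69×10³) = 6.735×10⁻⁶ mm/N.
Hence P = δ_free / Σ(L/AE) = 2.81/6.735×10⁻⁶ = 417.2 kN (tensile).

P ≈ 417 kN (tensile)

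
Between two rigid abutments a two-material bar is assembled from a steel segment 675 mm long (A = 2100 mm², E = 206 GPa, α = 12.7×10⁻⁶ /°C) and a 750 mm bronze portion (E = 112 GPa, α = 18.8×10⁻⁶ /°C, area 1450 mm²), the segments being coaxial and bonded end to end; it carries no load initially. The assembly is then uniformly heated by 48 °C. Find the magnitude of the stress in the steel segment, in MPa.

Free thermal expansion of the whole bar: Σ αᵢΔT Lᵢ = 12.7×10⁻⁶×48×675 + 18.8×10⁻⁶×48×750 = 1.088 mm.
The walls prevent any net length change, so an axial force P (same in every segment) develops. Compatibility: P · Σ Lᵢ/(AᵢEᵢ) = δ_free.
The series flexibility is Σ Lᵢ/(AᵢEᵢ) = 675/(2100×206×10³) + 750/(1450×112×10³) = 6.179×10⁻⁶ mm/N.
Hence P = δ_free / Σ(L/AE) = 1.088/6.179×10⁻⁶ = 176.1 kN (compressive).
σ_{steel} = P / A = 176100 / 2100 = 83.88 MPa.

σ ≈ 83.9 MPa (compressive)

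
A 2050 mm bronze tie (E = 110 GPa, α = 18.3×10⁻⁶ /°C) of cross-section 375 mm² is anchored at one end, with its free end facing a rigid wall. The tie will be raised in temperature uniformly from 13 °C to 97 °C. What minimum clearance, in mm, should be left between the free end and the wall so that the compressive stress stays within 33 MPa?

Free expansion if unrestrained: δ_free = αΔT L = 18.3×10⁻⁶ × 84 × 2050 = 3.151 mm.
At the allowable stress the elastic shortening the wall may impose is σL/E = 33 × 2050 / (110×10³) = 0.615 mm.
The gap must absorb the remainder: g_min = 3.151 − 0.615 = 2.536 mm.

g ≈ 2.54 mm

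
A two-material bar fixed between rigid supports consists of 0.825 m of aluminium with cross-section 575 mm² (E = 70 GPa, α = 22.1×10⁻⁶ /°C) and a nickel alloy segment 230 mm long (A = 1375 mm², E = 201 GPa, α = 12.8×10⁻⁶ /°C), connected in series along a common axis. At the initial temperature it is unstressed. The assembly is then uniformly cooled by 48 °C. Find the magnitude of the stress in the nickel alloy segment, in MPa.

If the supports were absent, the total length change would be Σ αᵢΔT Lᵢ = 22.1×10⁻⁶×48×825 + 12.8×10⁻⁶×48×230 = 1.016 mm.
The walls prevent any net length change, so an axial force P (same in every segment) develops. Compatibility: P · Σ Lᵢ/(AᵢEᵢ) = δ_free.
The series flexibility is Σ Lᵢ/(AᵢEᵢ) = 825/(575×70×10³) + 230/(1375×201×10³) = 2.133×10⁻⁵ mm/N.
So P = 1.016 / 2.133×10⁻⁵ = 47.66 kN, tensile.
σ_{nickel alloy} = P / A = 47660 / 1375 = 34.66 MPa.

σ ≈ 34.7 MPa (tensile)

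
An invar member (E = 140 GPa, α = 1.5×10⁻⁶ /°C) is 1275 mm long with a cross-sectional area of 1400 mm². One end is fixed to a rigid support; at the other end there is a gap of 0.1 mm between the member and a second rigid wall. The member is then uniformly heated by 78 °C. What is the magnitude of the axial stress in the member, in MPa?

If the wall were absent the member would grow by αΔT L = 1.5×10⁻⁶ × 78 × 1275 = 0.1492 mm.
This exceeds the 0.1 mm gap, so the wall pushes back. The portion of expansion that must be recovered elastically is δ_free − gap = 0.1492 − 0.1 = 0.04917 mm.
Compatibility: PL/(AE) = 0.04917 mm, so σ = P/A = E × (0.04917/1275) = 5.4 MPa.

σ ≈ 5.4 MPa (compressive)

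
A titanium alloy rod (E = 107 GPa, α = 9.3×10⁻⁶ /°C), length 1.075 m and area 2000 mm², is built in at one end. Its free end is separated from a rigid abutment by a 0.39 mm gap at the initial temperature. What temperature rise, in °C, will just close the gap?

Contact occurs when the free expansion equals the gap: αΔT L = 0.39 mm.
So ΔT = g/(αL) = 0.39/(9.3×10⁻⁶ × 1075) = 39.01 °C.

ΔT ≈ 39 °C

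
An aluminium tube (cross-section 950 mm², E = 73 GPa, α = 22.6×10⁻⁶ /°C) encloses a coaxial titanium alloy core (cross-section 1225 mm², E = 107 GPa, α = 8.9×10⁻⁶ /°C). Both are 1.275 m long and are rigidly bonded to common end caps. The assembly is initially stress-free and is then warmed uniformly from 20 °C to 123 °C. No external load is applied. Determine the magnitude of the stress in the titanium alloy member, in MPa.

Equilibrium of a rigid end plate with no external load gives equal and opposite internal forces ±P in the two members. Since α_{aluminium} > α_{titanium alloy}, heating drives the aluminium into compression and the titanium alloy into tension.
Equating the net (thermal + elastic) strains gives |α₁ − α₂|·ΔT = P·[1/(A₁E₁) + 1/(A₂E₂)].
|α₁ − α₂|·ΔT = 13.7×10⁻⁶ × 103 = 0.001411.
1/(A₁E₁) + 1/(A₂E₂) = 1/(950×73×10³) + 1/(1225×107×10³) = 2.205×10⁻⁸ N⁻¹.
P = 0.001411 / 2.205×10⁻⁸ = 64000 N = 64 kN.
σ_{titanium alloy} = P/A₂ = 64000/1225 = 52.24 MPa, tensile.

σ ≈ 52.2 MPa (tensile)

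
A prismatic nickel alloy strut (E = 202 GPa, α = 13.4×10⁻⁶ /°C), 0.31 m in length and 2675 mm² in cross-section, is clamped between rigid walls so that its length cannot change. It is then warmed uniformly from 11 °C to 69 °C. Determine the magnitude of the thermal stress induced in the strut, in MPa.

σ ≈ 157 MPa (compressive)

The supports are rigid, so the total axial strain is zero. The restrained thermal strain is ε = αΔT = 13.4×10⁻⁶ × 58 = 777.2×10⁻⁶.
Hence σ = E·αΔT = 202×10³ × 777.2×10⁻⁶ = 157 MPa, compressive.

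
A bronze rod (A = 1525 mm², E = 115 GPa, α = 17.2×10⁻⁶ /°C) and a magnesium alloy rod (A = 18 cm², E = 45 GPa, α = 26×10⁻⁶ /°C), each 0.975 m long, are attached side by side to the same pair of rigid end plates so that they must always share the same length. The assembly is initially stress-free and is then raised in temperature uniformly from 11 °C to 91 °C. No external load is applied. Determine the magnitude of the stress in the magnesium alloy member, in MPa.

Equilibrium of a rigid end plate with no external load gives equal and opposite internal forces ±P in the two members. Since α_{magnesium alloy} > α_{bronze}, heating drives the magnesium alloy into compression and the bronze into tension.
Compatibility of the two members (thermal + elastic change equal): (α₁ − α₂)ΔT = P·[1/(A₁E₁) + 1/(A₂E₂)].
|α₁ − α₂|·ΔT = 8.8×10⁻⁶ × 80 = 0.000704.
1/(A₁E₁) + 1/(A₂E₂) = 1/(1525×115×10³) + 1/(1800×45×10³) = 1.805×10⁻⁸ N⁻¹.
So P = 0.000704 / 1.805×10⁻⁸ = 39.01 kN.
σ_{magnesium alloy} = P/A₂ = 39010/1800 = 21.67 MPa, compressive.

σ ≈ 21.7 MPa (compressive)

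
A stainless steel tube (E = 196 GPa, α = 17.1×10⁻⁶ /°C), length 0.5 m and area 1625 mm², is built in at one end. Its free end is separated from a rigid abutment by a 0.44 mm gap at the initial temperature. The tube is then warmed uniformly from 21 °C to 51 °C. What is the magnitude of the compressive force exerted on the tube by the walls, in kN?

If the wall were absent the tube would grow by αΔT L = 17.1×10⁻⁶ × 30 × 500 = 0.2565 mm.
Since δ_free = 0.257 mm is less than the 0.44 mm gap, the tube never touches the wall. No axial force develops.

P ≈ 0 kN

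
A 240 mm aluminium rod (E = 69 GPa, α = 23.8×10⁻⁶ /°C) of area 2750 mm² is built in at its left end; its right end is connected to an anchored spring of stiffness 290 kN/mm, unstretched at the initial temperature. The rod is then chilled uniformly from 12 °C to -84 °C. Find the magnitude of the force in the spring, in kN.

The unrestrained thermal change is αΔT L = 23.8×10⁻⁶ × 96 × 240 = 0.5484 mm.
Let P be the tensile force in the spring. The rod extends elastically by PL/(AE) and the spring stretches by P/k; together these equal δ_free.
P [ L/(AE) + 1/k ] = δ_free → P [ 240/(2750×69×10³) + 1/(290×10³) ] = 0.5484.
P = 0.5484 / 4.713×10⁻⁶ = 116300 N.

P ≈ 116 kN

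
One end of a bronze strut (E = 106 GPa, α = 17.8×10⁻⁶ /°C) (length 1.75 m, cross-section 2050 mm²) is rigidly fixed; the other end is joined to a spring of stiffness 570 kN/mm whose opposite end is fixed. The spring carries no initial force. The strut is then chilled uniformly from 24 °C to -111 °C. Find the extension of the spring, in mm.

δ ≈ 0.752 mm

Free thermal contraction: δ_free = αΔT L = 17.8×10⁻⁶ × 135 × 1750 = 4.205 mm.
With a force P in the spring, the elastic change of the strut is PL/(AE) and that of the spring is P/k; compatibility requires their sum to equal δ_free.
P [ L/(AE) + 1/k ] = δ_free → P [ 1750/(2050×106×10³) + 1/(570×10³) ] = 4.205.
P = 4.205 / 9.808×10⁻⁶ = 428800 N.
Spring extension = P/k = 428800/(570×10³) = 0.7522 mm.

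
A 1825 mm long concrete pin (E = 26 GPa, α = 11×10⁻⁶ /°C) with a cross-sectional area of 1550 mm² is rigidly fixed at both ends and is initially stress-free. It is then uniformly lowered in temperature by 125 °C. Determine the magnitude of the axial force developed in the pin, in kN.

With zero net strain, σ = E·αΔT = 26 GPa × 11×10⁻⁶ × 125 = 35.75 MPa.
Then P = σA = 35.75 × 1550 mm² = 55.41 kN, tensile.

P ≈ 55.4 kN (tensile)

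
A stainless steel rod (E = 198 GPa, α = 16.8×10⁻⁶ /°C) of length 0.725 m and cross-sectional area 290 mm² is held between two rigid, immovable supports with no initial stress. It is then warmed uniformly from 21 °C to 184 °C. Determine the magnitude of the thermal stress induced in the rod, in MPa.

σ ≈ 542 MPa (compressive)

With length fixed, the mechanical strain must cancel the thermal strain αΔT = 16.8×10⁻⁶ × 163 = 2738.4×10⁻⁶.
The stress required to suppress this strain is σ = Eε = 198×10³ × 2738.4×10⁻⁶ = 542.2 MPa, compressive since the rod is trying to expand.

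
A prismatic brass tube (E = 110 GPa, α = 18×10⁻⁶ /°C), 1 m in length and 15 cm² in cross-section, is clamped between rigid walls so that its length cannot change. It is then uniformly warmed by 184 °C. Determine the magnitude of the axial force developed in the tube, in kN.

P ≈ 546 kN (compressive)

With zero net strain, σ = E·αΔT = 110 GPa × 18×10⁻⁶ × 184 = 364.3 MPa.
Then P = σA = 364.3 × 1500 mm² = 546.5 kN, compressive.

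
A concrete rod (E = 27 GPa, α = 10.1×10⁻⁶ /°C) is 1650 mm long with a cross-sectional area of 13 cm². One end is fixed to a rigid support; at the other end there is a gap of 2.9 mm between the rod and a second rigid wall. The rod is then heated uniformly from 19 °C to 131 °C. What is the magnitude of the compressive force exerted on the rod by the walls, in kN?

P ≈ 0 kN

Free thermal elongation = αΔT L = 10.1×10⁻⁶ × 112 × 1650 = 1.866 mm.
This is smaller than the 2.9 mm clearance, so the rod expands freely without reaching the stop — the stress is zero.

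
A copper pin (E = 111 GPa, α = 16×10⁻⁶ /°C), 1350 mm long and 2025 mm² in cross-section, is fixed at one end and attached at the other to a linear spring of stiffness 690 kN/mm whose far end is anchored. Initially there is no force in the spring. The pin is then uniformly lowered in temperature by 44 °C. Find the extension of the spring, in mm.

δ ≈ 0.185 mm

If the spring were absent the pin would shorten by αΔT L = 16×10⁻⁶ × 44 × 1350 = 0.9504 mm.
Let P be the tensile force in the spring. The pin extends elastically by PL/(AE) and the spring stretches by P/k; together these equal δ_free.
P [ L/(AE) + 1/k ] = δ_free → P [ 1350/(2025×111×10³) + 1/(690×10³) ] = 0.9504.
P = 0.9504 / 7.455×10⁻⁶ = 127500 N.
Spring extension = P/k = 127500/(690×10³) = 0.1848 mm.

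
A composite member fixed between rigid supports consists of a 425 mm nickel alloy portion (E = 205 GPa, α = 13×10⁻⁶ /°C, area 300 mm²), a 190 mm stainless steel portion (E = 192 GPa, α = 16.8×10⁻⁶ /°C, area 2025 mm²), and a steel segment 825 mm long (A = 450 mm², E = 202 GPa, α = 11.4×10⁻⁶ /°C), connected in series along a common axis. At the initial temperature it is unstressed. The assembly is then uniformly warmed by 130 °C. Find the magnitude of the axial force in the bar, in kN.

P ≈ 143 kN (compressive)

If the supports were absent, the total length change would be Σ αᵢΔT Lᵢ = 13×10⁻⁶×130×425 + 16.8×10⁻⁶×130×190 + 11.4×10⁻⁶×130×825 = 2.356 mm.
Since the ends are fixed, an axial force P builds up, equal in every segment, with P · Σ Lᵢ/(AᵢEᵢ) = δ_free.
Σ Lᵢ/(AᵢEᵢ) = 425/(300×205×10³) + 190/(2025×192×10³) + 825/(450×202×10³) = 1.648×10⁻⁵ mm/N.
Hence P = δ_free / Σ(L/AE) = 2.356/1.648×10⁻⁵ = 143 kN (compressive).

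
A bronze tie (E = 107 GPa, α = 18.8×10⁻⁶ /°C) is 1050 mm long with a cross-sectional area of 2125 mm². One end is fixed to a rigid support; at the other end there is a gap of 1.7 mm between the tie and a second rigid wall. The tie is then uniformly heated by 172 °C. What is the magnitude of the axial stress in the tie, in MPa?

If the wall were absent the tie would grow by αΔT L = 18.8×10⁻⁶ × 172 × 1050 = 3.395 mm.
After closing the 1.7 mm clearance, 3.395 − 1.7 = 1.695 mm of expansion remains to be suppressed by the wall.
That suppressed elongation corresponds to σ = E·Δ/L = 107×10³ × 1.695/1050 = 172.8 MPa.

σ ≈ 173 MPa (compressive)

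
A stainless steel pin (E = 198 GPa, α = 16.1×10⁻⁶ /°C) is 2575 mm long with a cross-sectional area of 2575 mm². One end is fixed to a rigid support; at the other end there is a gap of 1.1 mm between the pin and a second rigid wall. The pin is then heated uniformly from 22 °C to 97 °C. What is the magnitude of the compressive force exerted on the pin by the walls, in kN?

Free thermal elongation = αΔT L = 16.1×10⁻⁶ × 75 × 2575 = 3.109 mm.
After closing the 1.1 mm clearance, 3.109 − 1.1 = 2.009 mm of expansion remains to be suppressed by the wall.
So σ = E(δ_free − g)/L = 198×10³ × 2.009/2575 = 154.5 MPa.
Force on the wall = σA = 154.5 × 2575 mm² = 397.8 kN.

P ≈ 398 kN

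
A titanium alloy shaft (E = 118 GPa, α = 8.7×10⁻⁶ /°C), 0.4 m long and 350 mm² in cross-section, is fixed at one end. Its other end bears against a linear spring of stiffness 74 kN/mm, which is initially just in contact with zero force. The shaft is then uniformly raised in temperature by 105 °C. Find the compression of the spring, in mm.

δ ≈ 0.213 mm

Free thermal expansion: δ_free = αΔT L = 8.7×10⁻⁶ × 105 × 400 = 0.3654 mm.
Let P be the compressive force at the spring. The shaft shortens elastically by PL/(AE) and the spring compresses by P/k; together these equal δ_free.
P [ L/(AE) + 1/k ] = δ_free → P [ 400/(350×118×10³) + 1/(74×10³) ] = 0.3654.
P = 0.3654 / 2.32×10⁻⁵ = 15750 N.
Spring compression = P/k = 15750/(74×10³) = 0.2128 mm.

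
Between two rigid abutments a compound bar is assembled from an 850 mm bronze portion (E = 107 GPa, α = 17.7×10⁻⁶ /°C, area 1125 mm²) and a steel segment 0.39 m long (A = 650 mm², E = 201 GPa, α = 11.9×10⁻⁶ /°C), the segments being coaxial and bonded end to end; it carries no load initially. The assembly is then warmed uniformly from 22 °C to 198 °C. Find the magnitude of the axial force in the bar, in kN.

P ≈ 345 kN (compressive)

Free thermal expansion of the whole bar: Σ αᵢΔT Lᵢ = 17.7×10⁻⁶×176×850 + 11.9×10⁻⁶×176×390 = 3.465 mm.
The walls prevent any net length change, so an axial force P (same in every segment) develops. Compatibility: P · Σ Lᵢ/(AᵢEᵢ) = δ_free.
The series flexibility is Σ Lᵢ/(AᵢEᵢ) = 850/(1125×107×10³) + 390/(650×201×10³) = 1.005×10⁻⁵ mm/N.
Hence P = δ_free / Σ(L/AE) = 3.465/1.005×10⁻⁵ = 344.9 kN (compressive).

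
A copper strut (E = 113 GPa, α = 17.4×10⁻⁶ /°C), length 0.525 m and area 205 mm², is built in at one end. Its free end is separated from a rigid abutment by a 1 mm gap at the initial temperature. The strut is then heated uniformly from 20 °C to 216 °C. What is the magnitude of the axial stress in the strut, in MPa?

σ ≈ 170 MPa (compressive)

Unrestrained expansion: δ_free = αΔT L = 17.4×10⁻⁶ × 196 × 525 = 1.79 mm.
This exceeds the 1 mm gap, so the wall pushes back. The portion of expansion that must be recovered elastically is δ_free − gap = 1.79 − 1 = 0.7905 mm.
That suppressed elongation corresponds to σ = E·Δ/L = 113×10³ × 0.7905/525 = 170.1 MPa.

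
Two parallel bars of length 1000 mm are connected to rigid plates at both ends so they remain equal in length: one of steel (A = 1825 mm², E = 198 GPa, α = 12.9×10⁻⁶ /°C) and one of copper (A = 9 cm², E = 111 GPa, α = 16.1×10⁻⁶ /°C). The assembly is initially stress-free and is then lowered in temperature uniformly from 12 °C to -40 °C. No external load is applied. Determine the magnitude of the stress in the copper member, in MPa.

The copper has the larger α, so on cooling it would change length more than the steel if both were free. The rigid plates force a common final length, so the copper is put into tension and the steel into compression, with equal and opposite forces P (no external load).
Compatibility of the two members (thermal + elastic change equal): (α₁ − α₂)ΔT = P·[1/(A₁E₁) + 1/(A₂E₂)].
|α₁ − α₂|·ΔT = 3.2×10⁻⁶ × 52 = 0.0001664.
1/(A₁E₁) + 1/(A₂E₂) = 1/(1825×198×10³) + 1/(900×111×10³) = 1.278×10⁻⁸ N⁻¹.
P = 0.0001664 / 1.278×10⁻⁸ = 13020 N = 13.02 kN.
σ_{copper} = P/A₂ = 13020/900 = 14.47 MPa, tensile.

σ ≈ 14.5 MPa (tensile)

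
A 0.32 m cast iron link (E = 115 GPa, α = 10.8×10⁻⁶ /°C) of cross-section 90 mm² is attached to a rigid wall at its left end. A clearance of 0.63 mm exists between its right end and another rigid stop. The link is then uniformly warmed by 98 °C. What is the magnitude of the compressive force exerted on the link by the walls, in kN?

P ≈ 0 kN

Unrestrained expansion: δ_free = αΔT L = 10.8×10⁻⁶ × 98 × 320 = 0.3387 mm.
This is smaller than the 0.63 mm clearance, so the link expands freely without reaching the stop — the stress is zero.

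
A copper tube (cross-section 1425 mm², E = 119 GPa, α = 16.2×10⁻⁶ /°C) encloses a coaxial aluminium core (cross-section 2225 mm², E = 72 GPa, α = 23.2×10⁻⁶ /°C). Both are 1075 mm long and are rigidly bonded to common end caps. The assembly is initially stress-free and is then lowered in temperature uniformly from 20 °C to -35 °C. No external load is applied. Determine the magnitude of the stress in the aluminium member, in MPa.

σ ≈ 14.3 MPa (tensile)

The aluminium has the larger α, so on cooling it would change length more than the copper if both were free. The rigid plates force a common final length, so the aluminium is put into tension and the copper into compression, with equal and opposite forces P (no external load).
Compatibility of the two members (thermal + elastic change equal): (α₁ − α₂)ΔT = P·[1/(A₁E₁) + 1/(A₂E₂)].
|α₁ − α₂|·ΔT = 7×10⁻⁶ × 55 = 0.000385.
1/(A₁E₁) + 1/(A₂E₂) = 1/(1425×119×10³) + 1/(2225×72×10³) = 1.214×10⁻⁸ N⁻¹.
So P = 0.000385 / 1.214×10⁻⁸ = 31.72 kN.
σ_{aluminium} = P/A₂ = 31720/2225 = 14.25 MPa, tensile.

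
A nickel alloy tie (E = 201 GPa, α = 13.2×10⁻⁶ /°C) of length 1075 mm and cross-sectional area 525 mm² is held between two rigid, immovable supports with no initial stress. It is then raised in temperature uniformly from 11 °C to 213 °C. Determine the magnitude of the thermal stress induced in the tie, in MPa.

The supports are rigid, so the total axial strain is zero. The restrained thermal strain is ε = αΔT = 13.2×10⁻⁶ × 202 = 2666.4×10⁻⁶.
The stress required to suppress this strain is σ = Eε = 201×10³ × 2666.4×10⁻⁶ = 535.9 MPa, compressive since the tie is trying to expand.

σ ≈ 536 MPa (compressive)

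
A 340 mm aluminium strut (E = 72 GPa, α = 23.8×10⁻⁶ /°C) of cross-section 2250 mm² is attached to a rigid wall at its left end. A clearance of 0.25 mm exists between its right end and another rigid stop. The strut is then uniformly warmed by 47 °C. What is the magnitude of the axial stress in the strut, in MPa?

σ ≈ 27.6 MPa (compressive)

Unrestrained expansion: δ_free = αΔT L = 23.8×10⁻⁶ × 47 × 340 = 0.3803 mm.
This exceeds the 0.25 mm gap, so the wall pushes back. The portion of expansion that must be recovered elastically is δ_free − gap = 0.3803 − 0.25 = 0.1303 mm.
That suppressed elongation corresponds to σ = E·Δ/L = 72×10³ × 0.1303/340 = 27.6 MPa.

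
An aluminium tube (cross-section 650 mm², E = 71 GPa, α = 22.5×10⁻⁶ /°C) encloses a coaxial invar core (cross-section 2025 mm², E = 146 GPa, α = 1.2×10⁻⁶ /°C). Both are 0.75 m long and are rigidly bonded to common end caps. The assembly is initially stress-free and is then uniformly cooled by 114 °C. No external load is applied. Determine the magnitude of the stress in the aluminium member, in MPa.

Both members must finish at the same length. With the larger α, the aluminium tends to over-contract; the plates restrain it, putting the aluminium in tension and the invar in compression. With no external load the two internal forces are equal and opposite, magnitude P.
Setting the final lengths equal and cancelling L: (α₁ − α₂)ΔT = P/(A₁E₁) + P/(A₂E₂).
|α₁ − α₂|·ΔT = 21.3×10⁻⁶ × 114 = 0.002428.
1/(A₁E₁) + 1/(A₂E₂) = 1/(650×71×10³) + 1/(2025×146×10³) = 2.505×10⁻⁸ N⁻¹.
P = 0.002428 / 2.505×10⁻⁸ = 96930 N = 96.93 kN.
σ_{aluminium} = P/A₁ = 96930/650 = 149.1 MPa, tensile.

σ ≈ 149 MPa (tensile)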